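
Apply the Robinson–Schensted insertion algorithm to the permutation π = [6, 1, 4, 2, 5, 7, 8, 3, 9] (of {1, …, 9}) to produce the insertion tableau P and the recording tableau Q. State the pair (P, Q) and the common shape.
P = [1, 2, 3, 7, 8, 9] / [4, 5] / [6];  Q = [1, 3, 5, 6, 7, 9] / [2, 8] / [4];  common shape = (6, 2, 1)

Row-insert the values π_1, π_2, … into P one at a time, bumping the leftmost entry strictly greater than the inserted value down to the next row. The recording tableau Q records, in position (i, j), the step at which that cell was added to P.
  Insert 6 (step 1): P = [6];  Q = [1]
  Insert 1 (step 2): P = [1] / [6];  Q = [1] / [2]
  Insert 4 (step 3): P = [1, 4] / [6];  Q = [1, 3] / [2]
  Insert 2 (step 4): P = [1, 2] / [4] / [6];  Q = [1, 3] / [2] / [4]
  Insert 5 (step 5): P = [1, 2, 5] / [4] / [6];  Q = [1, 3, 5] / [2] / [4]
  Insert 7 (step 6): P = [1, 2, 5, 7] / [4] / [6];  Q = [1, 3, 5, 6] / [2] / [4]
  Insert 8 (step 7): P = [1, 2, 5, 7, 8] / [4] / [6];  Q = [1, 3, 5, 6, 7] / [2] / [4]
  Insert 3 (step 8): P = [1, 2, 3, 7, 8] / [4, 5] / [6];  Q = [1, 3, 5, 6, 7] / [2, 8] / [4]
  Insert 9 (step 9): P = [1, 2, 3, 7, 8, 9] / [4, 5] / [6];  Q = [1, 3, 5, 6, 7, 9] / [2, 8] / [4]
Final shape: (6, 2, 1).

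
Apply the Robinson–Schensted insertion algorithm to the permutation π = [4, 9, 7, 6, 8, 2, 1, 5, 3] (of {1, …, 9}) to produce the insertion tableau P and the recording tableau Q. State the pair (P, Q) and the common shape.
P = [1, 3, 8] / [2, 5] / [4, 6] / [7] / [9];  Q = [1, 2, 5] / [3, 8] / [4, 9] / [6] / [7];  common shape = (3, 2, 2, 1, 1)

Row-insert the values π_1, π_2, … into P one at a time, bumping the leftmost entry strictly greater than the inserted value down to the next row. The recording tableau Q records, in position (i, j), the step at which that cell was added to P.
  Insert 4 (step 1): P = [4];  Q = [1]
  Insert 9 (step 2): P = [4, 9];  Q = [1, 2]
  Insert 7 (step 3): P = [4, 7] / [9];  Q = [1, 2] / [3]
  Insert 6 (step 4): P = [4, 6] / [7] / [9];  Q = [1, 2] / [3] / [4]
  Insert 8 (step 5): P = [4, 6, 8] / [7] / [9];  Q = [1, 2, 5] / [3] / [4]
  Insert 2 (step 6): P = [2, 6, 8] / [4] / [7] / [9];  Q = [1, 2, 5] / [3] / [4] / [6]
  Insert 1 (step 7): P = [1, 6, 8] / [2] / [4] / [7] / [9];  Q = [1, 2, 5] / [3] / [4] / [6] / [7]
  Insert 5 (step 8): P = [1, 5, 8] / [2, 6] / [4] / [7] / [9];  Q = [1, 2, 5] / [3, 8] / [4] / [6] / [7]
  Insert 3 (step 9): P = [1, 3, 8] / [2, 5] / [4, 6] / [7] / [9];  Q = [1, 2, 5] / [3, 8] / [4, 9] / [6] / [7]
Final shape: (3, 2, 2, 1, 1).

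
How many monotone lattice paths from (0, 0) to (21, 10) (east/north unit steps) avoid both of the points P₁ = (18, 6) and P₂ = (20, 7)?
Number of paths = 37704337

Inclusion–exclusion. Total paths: C(31, 21) = 44352165. Through P₁: C(24, 18)·C(7, 3) = 4710860. Through P₂: C(27, 20)·C(4, 1) = 3552120. Since P₁ is strictly southwest of P₂, a monotone path through both must visit P₁ then P₂; paths through both = C(24, 18)·C(3, 2)·C(4, 1) = 1615152. Avoid both = 44352165 − 4710860 − 3552120 + 1615152 = 37704337.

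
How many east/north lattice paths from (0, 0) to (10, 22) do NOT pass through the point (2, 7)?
Number of paths = 46860936

Total paths from (0, 0) to (10, 22): C(32, 10) = 64512240. Paths through (2, 7): (paths (0, 0) → (2, 7)) × (paths (2, 7) → (10, 22)) = C(9, 2) · C(23, 8) = 36 · 490314 = 17651304. Avoidance count = 64512240 − 17651304 = 46860936.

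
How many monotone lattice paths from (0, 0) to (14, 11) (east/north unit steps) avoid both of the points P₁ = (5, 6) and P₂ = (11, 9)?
Number of paths = 2240956

Inclusion–exclusion. Total paths: C(25, 14) = 4457400. Through P₁: C(11, 5)·C(14, 9) = 924924. Through P₂: C(20, 11)·C(5, 3) = 1679600. Since P₁ is strictly southwest of P₂, a monotone path through both must visit P₁ then P₂; paths through both = C(11, 5)·C(9, 6)·C(5, 3) = 388080. Avoid both = 4457400 − 924924 − 1679600 + 388080 = 2240956.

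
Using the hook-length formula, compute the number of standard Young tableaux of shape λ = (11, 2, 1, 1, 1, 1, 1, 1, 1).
# SYT of shape (11, 2, 1, 1, 1, 1, 1, 1, 1) = 707200

Hook-length formula: f^λ = n! / Π hook(c), product over all cells c of the Young diagram. For λ = (11, 2, 1, 1, 1, 1, 1, 1, 1), n = 20 boxes. Hook lengths by row (left-to-right, top-to-bottom): [19, 11, 9, 8, 7, 6, 5, 4, 3, 2, 1]; [9, 1]; [7]; [6]; [5]; [4]; [3]; [2]; [1]. Product of hooks = 3440189491200. So f^λ = 20! / 3440189491200 = 2432902008176640000 / 3440189491200 = 707200.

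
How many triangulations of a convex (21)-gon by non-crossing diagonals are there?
C_19 = 1767263190

These polygon triangulations are counted by the Catalan number C_n = (1/(n + 1)) · C(2n, n). For n = 19: C_19 = (1/20) · C(38, 19) = 35345263800/20 = 1767263190.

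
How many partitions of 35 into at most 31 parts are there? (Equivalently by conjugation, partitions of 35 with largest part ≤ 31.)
p(35, parts ≤ 31) = 14876

Use the recurrence p(n, m) = p(n, m−1) + p(n−m, m): either the largest part is < m (count p(n, m−1)) or the largest part is exactly m (remove one copy of m, count p(n−m, m)). With p(0, ·) = 1 this gives p(35, parts ≤ 31) = 14876. (By conjugating Young diagrams, this also counts partitions of 35 into at most 31 parts.)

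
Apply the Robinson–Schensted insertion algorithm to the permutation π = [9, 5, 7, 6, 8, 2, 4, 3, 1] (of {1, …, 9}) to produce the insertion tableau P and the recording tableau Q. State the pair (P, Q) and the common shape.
P = [1, 3, 8] / [2, 6] / [4] / [5] / [7] / [9];  Q = [1, 3, 5] / [2, 7] / [4] / [6] / [8] / [9];  common shape = (3, 2, 1, 1, 1, 1)

Row-insert the values π_1, π_2, … into P one at a time, bumping the leftmost entry strictly greater than the inserted value down to the next row. The recording tableau Q records, in position (i, j), the step at which that cell was added to P.
  Insert 9 (step 1): P = [9];  Q = [1]
  Insert 5 (step 2): P = [5] / [9];  Q = [1] / [2]
  Insert 7 (step 3): P = [5, 7] / [9];  Q = [1, 3] / [2]
  Insert 6 (step 4): P = [5, 6] / [7] / [9];  Q = [1, 3] / [2] / [4]
  Insert 8 (step 5): P = [5, 6, 8] / [7] / [9];  Q = [1, 3, 5] / [2] / [4]
  Insert 2 (step 6): P = [2, 6, 8] / [5] / [7] / [9];  Q = [1, 3, 5] / [2] / [4] / [6]
  Insert 4 (step 7): P = [2, 4, 8] / [5, 6] / [7] / [9];  Q = [1, 3, 5] / [2, 7] / [4] / [6]
  Insert 3 (step 8): P = [2, 3, 8] / [4, 6] / [5] / [7] / [9];  Q = [1, 3, 5] / [2, 7] / [4] / [6] / [8]
  Insert 1 (step 9): P = [1, 3, 8] / [2, 6] / [4] / [5] / [7] / [9];  Q = [1, 3, 5] / [2, 7] / [4] / [6] / [8] / [9]
Final shape: (3, 2, 1, 1, 1, 1).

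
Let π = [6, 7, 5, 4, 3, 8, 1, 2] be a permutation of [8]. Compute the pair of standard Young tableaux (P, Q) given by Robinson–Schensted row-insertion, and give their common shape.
P = [1, 2, 8] / [3, 7] / [4] / [5] / [6];  Q = [1, 2, 6] / [3, 8] / [4] / [5] / [7];  common shape = (3, 2, 1, 1, 1)

Row-insert the values π_1, π_2, … into P one at a time, bumping the leftmost entry strictly greater than the inserted value down to the next row. The recording tableau Q records, in position (i, j), the step at which that cell was added to P.
  Insert 6 (step 1): P = [6];  Q = [1]
  Insert 7 (step 2): P = [6, 7];  Q = [1, 2]
  Insert 5 (step 3): P = [5, 7] / [6];  Q = [1, 2] / [3]
  Insert 4 (step 4): P = [4, 7] / [5] / [6];  Q = [1, 2] / [3] / [4]
  Insert 3 (step 5): P = [3, 7] / [4] / [5] / [6];  Q = [1, 2] / [3] / [4] / [5]
  Insert 8 (step 6): P = [3, 7, 8] / [4] / [5] / [6];  Q = [1, 2, 6] / [3] / [4] / [5]
  Insert 1 (step 7): P = [1, 7, 8] / [3] / [4] / [5] / [6];  Q = [1, 2, 6] / [3] / [4] / [5] / [7]
  Insert 2 (step 8): P = [1, 2, 8] / [3, 7] / [4] / [5] / [6];  Q = [1, 2, 6] / [3, 8] / [4] / [5] / [7]
Final shape: (3, 2, 1, 1, 1).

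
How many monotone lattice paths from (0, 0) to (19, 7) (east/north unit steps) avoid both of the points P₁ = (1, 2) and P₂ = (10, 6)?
Number of paths = 498223

Inclusion–exclusion. Total paths: C(26, 19) = 657800. Through P₁: C(3, 1)·C(23, 18) = 100947. Through P₂: C(16, 10)·C(10, 9) = 80080. Since P₁ is strictly southwest of P₂, a monotone path through both must visit P₁ then P₂; paths through both = C(3, 1)·C(13, 9)·C(10, 9) = 21450. Avoid both = 657800 − 100947 − 80080 + 21450 = 498223.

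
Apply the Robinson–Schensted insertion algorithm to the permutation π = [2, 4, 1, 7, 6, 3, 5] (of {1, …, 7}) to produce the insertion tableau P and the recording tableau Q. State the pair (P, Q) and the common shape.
P = [1, 3, 5] / [2, 4, 6] / [7];  Q = [1, 2, 4] / [3, 5, 7] / [6];  common shape = (3, 3, 1)

Row-insert the values π_1, π_2, … into P one at a time, bumping the leftmost entry strictly greater than the inserted value down to the next row. The recording tableau Q records, in position (i, j), the step at which that cell was added to P.
  Insert 2 (step 1): P = [2];  Q = [1]
  Insert 4 (step 2): P = [2, 4];  Q = [1, 2]
  Insert 1 (step 3): P = [1, 4] / [2];  Q = [1, 2] / [3]
  Insert 7 (step 4): P = [1, 4, 7] / [2];  Q = [1, 2, 4] / [3]
  Insert 6 (step 5): P = [1, 4, 6] / [2, 7];  Q = [1, 2, 4] / [3, 5]
  Insert 3 (step 6): P = [1, 3, 6] / [2, 4] / [7];  Q = [1, 2, 4] / [3, 5] / [6]
  Insert 5 (step 7): P = [1, 3, 5] / [2, 4, 6] / [7];  Q = [1, 2, 4] / [3, 5, 7] / [6]
Final shape: (3, 3, 1).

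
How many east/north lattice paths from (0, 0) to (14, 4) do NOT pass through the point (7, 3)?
Number of paths = 2100

Total paths from (0, 0) to (14, 4): C(18, 14) = 3060. Paths through (7, 3): (paths (0, 0) → (7, 3)) × (paths (7, 3) → (14, 4)) = C(10, 7) · C(8, 7) = 120 · 8 = 960. Avoidance count = 3060 − 960 = 2100.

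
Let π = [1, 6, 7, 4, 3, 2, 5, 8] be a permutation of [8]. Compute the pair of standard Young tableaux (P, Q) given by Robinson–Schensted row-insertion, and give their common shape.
P = [1, 2, 5, 8] / [3, 7] / [4] / [6];  Q = [1, 2, 3, 8] / [4, 7] / [5] / [6];  common shape = (4, 2, 1, 1)

Row-insert the values π_1, π_2, … into P one at a time, bumping the leftmost entry strictly greater than the inserted value down to the next row. The recording tableau Q records, in position (i, j), the step at which that cell was added to P.
  Insert 1 (step 1): P = [1];  Q = [1]
  Insert 6 (step 2): P = [1, 6];  Q = [1, 2]
  Insert 7 (step 3): P = [1, 6, 7];  Q = [1, 2, 3]
  Insert 4 (step 4): P = [1, 4, 7] / [6];  Q = [1, 2, 3] / [4]
  Insert 3 (step 5): P = [1, 3, 7] / [4] / [6];  Q = [1, 2, 3] / [4] / [5]
  Insert 2 (step 6): P = [1, 2, 7] / [3] / [4] / [6];  Q = [1, 2, 3] / [4] / [5] / [6]
  Insert 5 (step 7): P = [1, 2, 5] / [3, 7] / [4] / [6];  Q = [1, 2, 3] / [4, 7] / [5] / [6]
  Insert 8 (step 8): P = [1, 2, 5, 8] / [3, 7] / [4] / [6];  Q = [1, 2, 3, 8] / [4, 7] / [5] / [6]
Final shape: (4, 2, 1, 1).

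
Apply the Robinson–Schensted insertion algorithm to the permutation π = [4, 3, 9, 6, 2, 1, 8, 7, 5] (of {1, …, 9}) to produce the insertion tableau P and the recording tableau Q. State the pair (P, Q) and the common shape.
P = [1, 5, 7] / [2, 6] / [3, 8] / [4, 9];  Q = [1, 3, 7] / [2, 4] / [5, 8] / [6, 9];  common shape = (3, 2, 2, 2)

Row-insert the values π_1, π_2, … into P one at a time, bumping the leftmost entry strictly greater than the inserted value down to the next row. The recording tableau Q records, in position (i, j), the step at which that cell was added to P.
  Insert 4 (step 1): P = [4];  Q = [1]
  Insert 3 (step 2): P = [3] / [4];  Q = [1] / [2]
  Insert 9 (step 3): P = [3, 9] / [4];  Q = [1, 3] / [2]
  Insert 6 (step 4): P = [3, 6] / [4, 9];  Q = [1, 3] / [2, 4]
  Insert 2 (step 5): P = [2, 6] / [3, 9] / [4];  Q = [1, 3] / [2, 4] / [5]
  Insert 1 (step 6): P = [1, 6] / [2, 9] / [3] / [4];  Q = [1, 3] / [2, 4] / [5] / [6]
  Insert 8 (step 7): P = [1, 6, 8] / [2, 9] / [3] / [4];  Q = [1, 3, 7] / [2, 4] / [5] / [6]
  Insert 7 (step 8): P = [1, 6, 7] / [2, 8] / [3, 9] / [4];  Q = [1, 3, 7] / [2, 4] / [5, 8] / [6]
  Insert 5 (step 9): P = [1, 5, 7] / [2, 6] / [3, 8] / [4, 9];  Q = [1, 3, 7] / [2, 4] / [5, 8] / [6, 9]
Final shape: (3, 2, 2, 2).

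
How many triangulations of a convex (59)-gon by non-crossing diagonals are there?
C_57 = 26700952856774851904245220912664

These polygon triangulations are counted by the Catalan number C_n = (1/(n + 1)) · C(2n, n). For n = 57: C_57 = (1/58) · C(114, 57) = 1548655265692941410446222812934512/58 = 26700952856774851904245220912664.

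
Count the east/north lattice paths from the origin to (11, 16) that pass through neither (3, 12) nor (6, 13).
Number of paths = 11395198

Inclusion–exclusion. Total paths: C(27, 11) = 13037895. Through P₁: C(15, 3)·C(12, 8) = 225225. Through P₂: C(19, 6)·C(8, 5) = 1519392. Since P₁ is strictly southwest of P₂, a monotone path through both must visit P₁ then P₂; paths through both = C(15, 3)·C(4, 3)·C(8, 5) = 101920. Avoid both = 13037895 − 225225 − 1519392 + 101920 = 11395198.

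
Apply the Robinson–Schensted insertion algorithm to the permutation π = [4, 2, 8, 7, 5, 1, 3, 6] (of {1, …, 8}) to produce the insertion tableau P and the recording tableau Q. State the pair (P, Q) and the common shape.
P = [1, 3, 6] / [2, 5] / [4, 7] / [8];  Q = [1, 3, 8] / [2, 4] / [5, 7] / [6];  common shape = (3, 2, 2, 1)

Row-insert the values π_1, π_2, … into P one at a time, bumping the leftmost entry strictly greater than the inserted value down to the next row. The recording tableau Q records, in position (i, j), the step at which that cell was added to P.
  Insert 4 (step 1): P = [4];  Q = [1]
  Insert 2 (step 2): P = [2] / [4];  Q = [1] / [2]
  Insert 8 (step 3): P = [2, 8] / [4];  Q = [1, 3] / [2]
  Insert 7 (step 4): P = [2, 7] / [4, 8];  Q = [1, 3] / [2, 4]
  Insert 5 (step 5): P = [2, 5] / [4, 7] / [8];  Q = [1, 3] / [2, 4] / [5]
  Insert 1 (step 6): P = [1, 5] / [2, 7] / [4] / [8];  Q = [1, 3] / [2, 4] / [5] / [6]
  Insert 3 (step 7): P = [1, 3] / [2, 5] / [4, 7] / [8];  Q = [1, 3] / [2, 4] / [5, 7] / [6]
  Insert 6 (step 8): P = [1, 3, 6] / [2, 5] / [4, 7] / [8];  Q = [1, 3, 8] / [2, 4] / [5, 7] / [6]
Final shape: (3, 2, 2, 1).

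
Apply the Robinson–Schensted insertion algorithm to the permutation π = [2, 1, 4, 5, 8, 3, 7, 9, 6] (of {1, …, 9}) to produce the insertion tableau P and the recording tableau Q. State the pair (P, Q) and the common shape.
P = [1, 3, 5, 6, 9] / [2, 4, 7] / [8];  Q = [1, 3, 4, 5, 8] / [2, 6, 7] / [9];  common shape = (5, 3, 1)

Row-insert the values π_1, π_2, … into P one at a time, bumping the leftmost entry strictly greater than the inserted value down to the next row. The recording tableau Q records, in position (i, j), the step at which that cell was added to P.
  Insert 2 (step 1): P = [2];  Q = [1]
  Insert 1 (step 2): P = [1] / [2];  Q = [1] / [2]
  Insert 4 (step 3): P = [1, 4] / [2];  Q = [1, 3] / [2]
  Insert 5 (step 4): P = [1, 4, 5] / [2];  Q = [1, 3, 4] / [2]
  Insert 8 (step 5): P = [1, 4, 5, 8] / [2];  Q = [1, 3, 4, 5] / [2]
  Insert 3 (step 6): P = [1, 3, 5, 8] / [2, 4];  Q = [1, 3, 4, 5] / [2, 6]
  Insert 7 (step 7): P = [1, 3, 5, 7] / [2, 4, 8];  Q = [1, 3, 4, 5] / [2, 6, 7]
  Insert 9 (step 8): P = [1, 3, 5, 7, 9] / [2, 4, 8];  Q = [1, 3, 4, 5, 8] / [2, 6, 7]
  Insert 6 (step 9): P = [1, 3, 5, 6, 9] / [2, 4, 7] / [8];  Q = [1, 3, 4, 5, 8] / [2, 6, 7] / [9]
Final shape: (5, 3, 1).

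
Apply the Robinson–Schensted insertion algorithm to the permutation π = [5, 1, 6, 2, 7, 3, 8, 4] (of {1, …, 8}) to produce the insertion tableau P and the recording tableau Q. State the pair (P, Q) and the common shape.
P = [1, 2, 3, 4] / [5, 6, 7, 8];  Q = [1, 3, 5, 7] / [2, 4, 6, 8];  common shape = (4, 4)

Row-insert the values π_1, π_2, … into P one at a time, bumping the leftmost entry strictly greater than the inserted value down to the next row. The recording tableau Q records, in position (i, j), the step at which that cell was added to P.
  Insert 5 (step 1): P = [5];  Q = [1]
  Insert 1 (step 2): P = [1] / [5];  Q = [1] / [2]
  Insert 6 (step 3): P = [1, 6] / [5];  Q = [1, 3] / [2]
  Insert 2 (step 4): P = [1, 2] / [5, 6];  Q = [1, 3] / [2, 4]
  Insert 7 (step 5): P = [1, 2, 7] / [5, 6];  Q = [1, 3, 5] / [2, 4]
  Insert 3 (step 6): P = [1, 2, 3] / [5, 6, 7];  Q = [1, 3, 5] / [2, 4, 6]
  Insert 8 (step 7): P = [1, 2, 3, 8] / [5, 6, 7];  Q = [1, 3, 5, 7] / [2, 4, 6]
  Insert 4 (step 8): P = [1, 2, 3, 4] / [5, 6, 7, 8];  Q = [1, 3, 5, 7] / [2, 4, 6, 8]
Final shape: (4, 4).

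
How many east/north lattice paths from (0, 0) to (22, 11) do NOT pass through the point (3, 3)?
Number of paths = 149135220

Total paths from (0, 0) to (22, 11): C(33, 22) = 193536720. Paths through (3, 3): (paths (0, 0) → (3, 3)) × (paths (3, 3) → (22, 11)) = C(6, 3) · C(27, 19) = 20 · 2220075 = 44401500. Avoidance count = 193536720 − 44401500 = 149135220.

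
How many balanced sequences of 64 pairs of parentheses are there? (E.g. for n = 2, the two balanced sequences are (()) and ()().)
C_64 = 368479169875816659479009042713546950

These balanced parentheses are counted by the Catalan number C_n = (1/(n + 1)) · C(2n, n). For n = 64: C_64 = (1/65) · C(128, 64) = 23951146041928082866135587776380551750/65 = 368479169875816659479009042713546950.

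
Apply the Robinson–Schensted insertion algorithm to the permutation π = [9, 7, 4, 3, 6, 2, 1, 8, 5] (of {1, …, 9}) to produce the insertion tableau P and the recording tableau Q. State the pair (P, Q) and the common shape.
P = [1, 5, 8] / [2, 6] / [3] / [4] / [7] / [9];  Q = [1, 5, 8] / [2, 9] / [3] / [4] / [6] / [7];  common shape = (3, 2, 1, 1, 1, 1)

Row-insert the values π_1, π_2, … into P one at a time, bumping the leftmost entry strictly greater than the inserted value down to the next row. The recording tableau Q records, in position (i, j), the step at which that cell was added to P.
  Insert 9 (step 1): P = [9];  Q = [1]
  Insert 7 (step 2): P = [7] / [9];  Q = [1] / [2]
  Insert 4 (step 3): P = [4] / [7] / [9];  Q = [1] / [2] / [3]
  Insert 3 (step 4): P = [3] / [4] / [7] / [9];  Q = [1] / [2] / [3] / [4]
  Insert 6 (step 5): P = [3, 6] / [4] / [7] / [9];  Q = [1, 5] / [2] / [3] / [4]
  Insert 2 (step 6): P = [2, 6] / [3] / [4] / [7] / [9];  Q = [1, 5] / [2] / [3] / [4] / [6]
  Insert 1 (step 7): P = [1, 6] / [2] / [3] / [4] / [7] / [9];  Q = [1, 5] / [2] / [3] / [4] / [6] / [7]
  Insert 8 (step 8): P = [1, 6, 8] / [2] / [3] / [4] / [7] / [9];  Q = [1, 5, 8] / [2] / [3] / [4] / [6] / [7]
  Insert 5 (step 9): P = [1, 5, 8] / [2, 6] / [3] / [4] / [7] / [9];  Q = [1, 5, 8] / [2, 9] / [3] / [4] / [6] / [7]
Final shape: (3, 2, 1, 1, 1, 1).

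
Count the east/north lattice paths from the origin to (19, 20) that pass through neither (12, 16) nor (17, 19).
Number of paths = 38202450300

Inclusion–exclusion. Total paths: C(39, 19) = 68923264410. Through P₁: C(28, 12)·C(11, 7) = 10039179150. Through P₂: C(36, 17)·C(3, 2) = 25792489800. Since P₁ is strictly southwest of P₂, a monotone path through both must visit P₁ then P₂; paths through both = C(28, 12)·C(8, 5)·C(3, 2) = 5110854840. Avoid both = 68923264410 − 10039179150 − 25792489800 + 5110854840 = 38202450300.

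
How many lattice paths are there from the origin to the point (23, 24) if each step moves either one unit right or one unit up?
Number of paths = 16123801841550

A monotone lattice path from (0, 0) to (23, 24) consists of 23 east steps and 24 north steps in some order, so it is determined by which 23 of the 47 steps are east. The count is C(47, 23) = 16123801841550.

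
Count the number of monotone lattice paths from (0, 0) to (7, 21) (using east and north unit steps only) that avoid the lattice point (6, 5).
Number of paths = 1176186

Total paths from (0, 0) to (7, 21): C(28, 7) = 1184040. Paths through (6, 5): (paths (0, 0) → (6, 5)) × (paths (6, 5) → (7, 21)) = C(11, 6) · C(17, 1) = 462 · 17 = 7854. Avoidance count = 1184040 − 7854 = 1176186.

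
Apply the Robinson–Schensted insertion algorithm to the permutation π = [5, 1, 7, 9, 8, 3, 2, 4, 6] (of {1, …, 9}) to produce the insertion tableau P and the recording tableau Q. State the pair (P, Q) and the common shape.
P = [1, 2, 4, 6] / [3, 7, 8] / [5] / [9];  Q = [1, 3, 4, 9] / [2, 5, 8] / [6] / [7];  common shape = (4, 3, 1, 1)

Row-insert the values π_1, π_2, … into P one at a time, bumping the leftmost entry strictly greater than the inserted value down to the next row. The recording tableau Q records, in position (i, j), the step at which that cell was added to P.
  Insert 5 (step 1): P = [5];  Q = [1]
  Insert 1 (step 2): P = [1] / [5];  Q = [1] / [2]
  Insert 7 (step 3): P = [1, 7] / [5];  Q = [1, 3] / [2]
  Insert 9 (step 4): P = [1, 7, 9] / [5];  Q = [1, 3, 4] / [2]
  Insert 8 (step 5): P = [1, 7, 8] / [5, 9];  Q = [1, 3, 4] / [2, 5]
  Insert 3 (step 6): P = [1, 3, 8] / [5, 7] / [9];  Q = [1, 3, 4] / [2, 5] / [6]
  Insert 2 (step 7): P = [1, 2, 8] / [3, 7] / [5] / [9];  Q = [1, 3, 4] / [2, 5] / [6] / [7]
  Insert 4 (step 8): P = [1, 2, 4] / [3, 7, 8] / [5] / [9];  Q = [1, 3, 4] / [2, 5, 8] / [6] / [7]
  Insert 6 (step 9): P = [1, 2, 4, 6] / [3, 7, 8] / [5] / [9];  Q = [1, 3, 4, 9] / [2, 5, 8] / [6] / [7]
Final shape: (4, 3, 1, 1).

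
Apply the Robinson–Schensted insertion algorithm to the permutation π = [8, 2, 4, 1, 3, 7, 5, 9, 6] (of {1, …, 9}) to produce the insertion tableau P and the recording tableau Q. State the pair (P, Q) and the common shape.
P = [1, 3, 5, 6] / [2, 4, 7, 9] / [8];  Q = [1, 3, 6, 8] / [2, 5, 7, 9] / [4];  common shape = (4, 4, 1)

Row-insert the values π_1, π_2, … into P one at a time, bumping the leftmost entry strictly greater than the inserted value down to the next row. The recording tableau Q records, in position (i, j), the step at which that cell was added to P.
  Insert 8 (step 1): P = [8];  Q = [1]
  Insert 2 (step 2): P = [2] / [8];  Q = [1] / [2]
  Insert 4 (step 3): P = [2, 4] / [8];  Q = [1, 3] / [2]
  Insert 1 (step 4): P = [1, 4] / [2] / [8];  Q = [1, 3] / [2] / [4]
  Insert 3 (step 5): P = [1, 3] / [2, 4] / [8];  Q = [1, 3] / [2, 5] / [4]
  Insert 7 (step 6): P = [1, 3, 7] / [2, 4] / [8];  Q = [1, 3, 6] / [2, 5] / [4]
  Insert 5 (step 7): P = [1, 3, 5] / [2, 4, 7] / [8];  Q = [1, 3, 6] / [2, 5, 7] / [4]
  Insert 9 (step 8): P = [1, 3, 5, 9] / [2, 4, 7] / [8];  Q = [1, 3, 6, 8] / [2, 5, 7] / [4]
  Insert 6 (step 9): P = [1, 3, 5, 6] / [2, 4, 7, 9] / [8];  Q = [1, 3, 6, 8] / [2, 5, 7, 9] / [4]
Final shape: (4, 4, 1).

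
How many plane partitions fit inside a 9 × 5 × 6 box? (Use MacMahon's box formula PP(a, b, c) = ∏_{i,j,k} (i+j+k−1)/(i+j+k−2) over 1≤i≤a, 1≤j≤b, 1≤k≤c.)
PP(9, 5, 6) = 72261531710368

Evaluate the triple product over i = 1..9, j = 1..5, k = 1..6. The factors are (2/1) · (3/2) · (4/3) · (5/4) · (6/5) · (7/6) · (3/2) · (4/3) · … (270 factors total). The numerators and denominators telescope so the product is an integer; carrying out the multiplication exactly gives PP(9, 5, 6) = 72261531710368.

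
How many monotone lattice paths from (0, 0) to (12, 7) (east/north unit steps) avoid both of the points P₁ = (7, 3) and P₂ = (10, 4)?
Number of paths = 30058

Inclusion–exclusion. Total paths: C(19, 12) = 50388. Through P₁: C(10, 7)·C(9, 5) = 15120. Through P₂: C(14, 10)·C(5, 2) = 10010. Since P₁ is strictly southwest of P₂, a monotone path through both must visit P₁ then P₂; paths through both = C(10, 7)·C(4, 3)·C(5, 2) = 4800. Avoid both = 50388 − 15120 − 10010 + 4800 = 30058.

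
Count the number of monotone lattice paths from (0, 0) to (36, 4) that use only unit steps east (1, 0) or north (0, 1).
Number of paths = 91390

A monotone lattice path from (0, 0) to (36, 4) consists of 36 east steps and 4 north steps in some order, so it is determined by which 36 of the 40 steps are east. The count is C(40, 36) = 91390.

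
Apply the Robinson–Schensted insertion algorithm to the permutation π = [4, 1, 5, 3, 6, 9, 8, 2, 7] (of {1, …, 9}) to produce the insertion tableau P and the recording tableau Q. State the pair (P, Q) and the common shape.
P = [1, 2, 6, 7] / [3, 5, 8] / [4, 9];  Q = [1, 3, 5, 6] / [2, 4, 7] / [8, 9];  common shape = (4, 3, 2)

Row-insert the values π_1, π_2, … into P one at a time, bumping the leftmost entry strictly greater than the inserted value down to the next row. The recording tableau Q records, in position (i, j), the step at which that cell was added to P.
  Insert 4 (step 1): P = [4];  Q = [1]
  Insert 1 (step 2): P = [1] / [4];  Q = [1] / [2]
  Insert 5 (step 3): P = [1, 5] / [4];  Q = [1, 3] / [2]
  Insert 3 (step 4): P = [1, 3] / [4, 5];  Q = [1, 3] / [2, 4]
  Insert 6 (step 5): P = [1, 3, 6] / [4, 5];  Q = [1, 3, 5] / [2, 4]
  Insert 9 (step 6): P = [1, 3, 6, 9] / [4, 5];  Q = [1, 3, 5, 6] / [2, 4]
  Insert 8 (step 7): P = [1, 3, 6, 8] / [4, 5, 9];  Q = [1, 3, 5, 6] / [2, 4, 7]
  Insert 2 (step 8): P = [1, 2, 6, 8] / [3, 5, 9] / [4];  Q = [1, 3, 5, 6] / [2, 4, 7] / [8]
  Insert 7 (step 9): P = [1, 2, 6, 7] / [3, 5, 8] / [4, 9];  Q = [1, 3, 5, 6] / [2, 4, 7] / [8, 9]
Final shape: (4, 3, 2).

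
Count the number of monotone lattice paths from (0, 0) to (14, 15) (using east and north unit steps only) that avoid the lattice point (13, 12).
Number of paths = 56757560

Total paths from (0, 0) to (14, 15): C(29, 14) = 77558760. Paths through (13, 12): (paths (0, 0) → (13, 12)) × (paths (13, 12) → (14, 15)) = C(25, 13) · C(4, 1) = 5200300 · 4 = 20801200. Avoidance count = 77558760 − 20801200 = 56757560.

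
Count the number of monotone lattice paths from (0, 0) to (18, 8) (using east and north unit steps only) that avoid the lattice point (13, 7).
Number of paths = 1097155

Total paths from (0, 0) to (18, 8): C(26, 18) = 1562275. Paths through (13, 7): (paths (0, 0) → (13, 7)) × (paths (13, 7) → (18, 8)) = C(20, 13) · C(6, 5) = 77520 · 6 = 465120. Avoidance count = 1562275 − 465120 = 1097155.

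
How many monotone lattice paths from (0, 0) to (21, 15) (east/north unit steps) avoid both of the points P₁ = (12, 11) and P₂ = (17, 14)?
Number of paths = 3653836005

Inclusion–exclusion. Total paths: C(36, 21) = 5567902560. Through P₁: C(23, 12)·C(13, 9) = 966735770. Through P₂: C(31, 17)·C(5, 4) = 1325912625. Since P₁ is strictly southwest of P₂, a monotone path through both must visit P₁ then P₂; paths through both = C(23, 12)·C(8, 5)·C(5, 4) = 378581840. Avoid both = 5567902560 − 966735770 − 1325912625 + 378581840 = 3653836005.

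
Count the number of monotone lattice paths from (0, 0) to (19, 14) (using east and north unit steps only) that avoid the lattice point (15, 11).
Number of paths = 548393600

Total paths from (0, 0) to (19, 14): C(33, 19) = 818809200. Paths through (15, 11): (paths (0, 0) → (15, 11)) × (paths (15, 11) → (19, 14)) = C(26, 15) · C(7, 4) = 7726160 · 35 = 270415600. Avoidance count = 818809200 − 270415600 = 548393600.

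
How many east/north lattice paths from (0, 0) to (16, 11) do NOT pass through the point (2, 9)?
Number of paths = 13031295

Total paths from (0, 0) to (16, 11): C(27, 16) = 13037895. Paths through (2, 9): (paths (0, 0) → (2, 9)) × (paths (2, 9) → (16, 11)) = C(11, 2) · C(16, 14) = 55 · 120 = 6600. Avoidance count = 13037895 − 6600 = 13031295.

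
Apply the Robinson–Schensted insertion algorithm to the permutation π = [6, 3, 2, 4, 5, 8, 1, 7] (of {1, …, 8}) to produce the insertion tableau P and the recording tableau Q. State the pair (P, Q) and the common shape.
P = [1, 4, 5, 7] / [2, 8] / [3] / [6];  Q = [1, 4, 5, 6] / [2, 8] / [3] / [7];  common shape = (4, 2, 1, 1)

Row-insert the values π_1, π_2, … into P one at a time, bumping the leftmost entry strictly greater than the inserted value down to the next row. The recording tableau Q records, in position (i, j), the step at which that cell was added to P.
  Insert 6 (step 1): P = [6];  Q = [1]
  Insert 3 (step 2): P = [3] / [6];  Q = [1] / [2]
  Insert 2 (step 3): P = [2] / [3] / [6];  Q = [1] / [2] / [3]
  Insert 4 (step 4): P = [2, 4] / [3] / [6];  Q = [1, 4] / [2] / [3]
  Insert 5 (step 5): P = [2, 4, 5] / [3] / [6];  Q = [1, 4, 5] / [2] / [3]
  Insert 8 (step 6): P = [2, 4, 5, 8] / [3] / [6];  Q = [1, 4, 5, 6] / [2] / [3]
  Insert 1 (step 7): P = [1, 4, 5, 8] / [2] / [3] / [6];  Q = [1, 4, 5, 6] / [2] / [3] / [7]
  Insert 7 (step 8): P = [1, 4, 5, 7] / [2, 8] / [3] / [6];  Q = [1, 4, 5, 6] / [2, 8] / [3] / [7]
Final shape: (4, 2, 1, 1).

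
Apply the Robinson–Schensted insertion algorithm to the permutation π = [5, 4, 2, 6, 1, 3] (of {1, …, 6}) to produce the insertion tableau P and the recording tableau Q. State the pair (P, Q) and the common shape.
P = [1, 3] / [2, 6] / [4] / [5];  Q = [1, 4] / [2, 6] / [3] / [5];  common shape = (2, 2, 1, 1)

Row-insert the values π_1, π_2, … into P one at a time, bumping the leftmost entry strictly greater than the inserted value down to the next row. The recording tableau Q records, in position (i, j), the step at which that cell was added to P.
  Insert 5 (step 1): P = [5];  Q = [1]
  Insert 4 (step 2): P = [4] / [5];  Q = [1] / [2]
  Insert 2 (step 3): P = [2] / [4] / [5];  Q = [1] / [2] / [3]
  Insert 6 (step 4): P = [2, 6] / [4] / [5];  Q = [1, 4] / [2] / [3]
  Insert 1 (step 5): P = [1, 6] / [2] / [4] / [5];  Q = [1, 4] / [2] / [3] / [5]
  Insert 3 (step 6): P = [1, 3] / [2, 6] / [4] / [5];  Q = [1, 4] / [2, 6] / [3] / [5]
Final shape: (2, 2, 1, 1).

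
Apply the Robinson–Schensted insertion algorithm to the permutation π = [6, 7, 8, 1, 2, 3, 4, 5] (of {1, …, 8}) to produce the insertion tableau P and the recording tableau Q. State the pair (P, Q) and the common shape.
P = [1, 2, 3, 4, 5] / [6, 7, 8];  Q = [1, 2, 3, 7, 8] / [4, 5, 6];  common shape = (5, 3)

Row-insert the values π_1, π_2, … into P one at a time, bumping the leftmost entry strictly greater than the inserted value down to the next row. The recording tableau Q records, in position (i, j), the step at which that cell was added to P.
  Insert 6 (step 1): P = [6];  Q = [1]
  Insert 7 (step 2): P = [6, 7];  Q = [1, 2]
  Insert 8 (step 3): P = [6, 7, 8];  Q = [1, 2, 3]
  Insert 1 (step 4): P = [1, 7, 8] / [6];  Q = [1, 2, 3] / [4]
  Insert 2 (step 5): P = [1, 2, 8] / [6, 7];  Q = [1, 2, 3] / [4, 5]
  Insert 3 (step 6): P = [1, 2, 3] / [6, 7, 8];  Q = [1, 2, 3] / [4, 5, 6]
  Insert 4 (step 7): P = [1, 2, 3, 4] / [6, 7, 8];  Q = [1, 2, 3, 7] / [4, 5, 6]
  Insert 5 (step 8): P = [1, 2, 3, 4, 5] / [6, 7, 8];  Q = [1, 2, 3, 7, 8] / [4, 5, 6]
Final shape: (5, 3).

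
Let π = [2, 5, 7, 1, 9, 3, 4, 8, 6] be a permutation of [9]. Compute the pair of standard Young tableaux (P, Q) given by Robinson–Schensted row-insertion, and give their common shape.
P = [1, 3, 4, 6] / [2, 5, 7, 8] / [9];  Q = [1, 2, 3, 5] / [4, 6, 7, 8] / [9];  common shape = (4, 4, 1)

Row-insert the values π_1, π_2, … into P one at a time, bumping the leftmost entry strictly greater than the inserted value down to the next row. The recording tableau Q records, in position (i, j), the step at which that cell was added to P.
  Insert 2 (step 1): P = [2];  Q = [1]
  Insert 5 (step 2): P = [2, 5];  Q = [1, 2]
  Insert 7 (step 3): P = [2, 5, 7];  Q = [1, 2, 3]
  Insert 1 (step 4): P = [1, 5, 7] / [2];  Q = [1, 2, 3] / [4]
  Insert 9 (step 5): P = [1, 5, 7, 9] / [2];  Q = [1, 2, 3, 5] / [4]
  Insert 3 (step 6): P = [1, 3, 7, 9] / [2, 5];  Q = [1, 2, 3, 5] / [4, 6]
  Insert 4 (step 7): P = [1, 3, 4, 9] / [2, 5, 7];  Q = [1, 2, 3, 5] / [4, 6, 7]
  Insert 8 (step 8): P = [1, 3, 4, 8] / [2, 5, 7, 9];  Q = [1, 2, 3, 5] / [4, 6, 7, 8]
  Insert 6 (step 9): P = [1, 3, 4, 6] / [2, 5, 7, 8] / [9];  Q = [1, 2, 3, 5] / [4, 6, 7, 8] / [9]
Final shape: (4, 4, 1).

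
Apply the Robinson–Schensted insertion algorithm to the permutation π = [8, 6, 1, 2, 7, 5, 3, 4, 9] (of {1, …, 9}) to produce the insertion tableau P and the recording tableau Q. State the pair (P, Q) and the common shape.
P = [1, 2, 3, 4, 9] / [5, 7] / [6] / [8];  Q = [1, 4, 5, 8, 9] / [2, 6] / [3] / [7];  common shape = (5, 2, 1, 1)

Row-insert the values π_1, π_2, … into P one at a time, bumping the leftmost entry strictly greater than the inserted value down to the next row. The recording tableau Q records, in position (i, j), the step at which that cell was added to P.
  Insert 8 (step 1): P = [8];  Q = [1]
  Insert 6 (step 2): P = [6] / [8];  Q = [1] / [2]
  Insert 1 (step 3): P = [1] / [6] / [8];  Q = [1] / [2] / [3]
  Insert 2 (step 4): P = [1, 2] / [6] / [8];  Q = [1, 4] / [2] / [3]
  Insert 7 (step 5): P = [1, 2, 7] / [6] / [8];  Q = [1, 4, 5] / [2] / [3]
  Insert 5 (step 6): P = [1, 2, 5] / [6, 7] / [8];  Q = [1, 4, 5] / [2, 6] / [3]
  Insert 3 (step 7): P = [1, 2, 3] / [5, 7] / [6] / [8];  Q = [1, 4, 5] / [2, 6] / [3] / [7]
  Insert 4 (step 8): P = [1, 2, 3, 4] / [5, 7] / [6] / [8];  Q = [1, 4, 5, 8] / [2, 6] / [3] / [7]
  Insert 9 (step 9): P = [1, 2, 3, 4, 9] / [5, 7] / [6] / [8];  Q = [1, 4, 5, 8, 9] / [2, 6] / [3] / [7]
Final shape: (5, 2, 1, 1).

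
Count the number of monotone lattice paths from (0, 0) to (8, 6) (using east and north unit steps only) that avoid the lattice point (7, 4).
Number of paths = 2013

Total paths from (0, 0) to (8, 6): C(14, 8) = 3003. Paths through (7, 4): (paths (0, 0) → (7, 4)) × (paths (7, 4) → (8, 6)) = C(11, 7) · C(3, 1) = 330 · 3 = 990. Avoidance count = 3003 − 990 = 2013.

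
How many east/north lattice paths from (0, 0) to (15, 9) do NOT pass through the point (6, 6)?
Number of paths = 1104224

Total paths from (0, 0) to (15, 9): C(24, 15) = 1307504. Paths through (6, 6): (paths (0, 0) → (6, 6)) × (paths (6, 6) → (15, 9)) = C(12, 6) · C(12, 9) = 924 · 220 = 203280. Avoidance count = 1307504 − 203280 = 1104224.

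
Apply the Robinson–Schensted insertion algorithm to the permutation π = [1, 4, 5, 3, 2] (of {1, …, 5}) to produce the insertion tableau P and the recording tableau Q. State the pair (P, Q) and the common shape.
P = [1, 2, 5] / [3] / [4];  Q = [1, 2, 3] / [4] / [5];  common shape = (3, 1, 1)

Row-insert the values π_1, π_2, … into P one at a time, bumping the leftmost entry strictly greater than the inserted value down to the next row. The recording tableau Q records, in position (i, j), the step at which that cell was added to P.
  Insert 1 (step 1): P = [1];  Q = [1]
  Insert 4 (step 2): P = [1, 4];  Q = [1, 2]
  Insert 5 (step 3): P = [1, 4, 5];  Q = [1, 2, 3]
  Insert 3 (step 4): P = [1, 3, 5] / [4];  Q = [1, 2, 3] / [4]
  Insert 2 (step 5): P = [1, 2, 5] / [3] / [4];  Q = [1, 2, 3] / [4] / [5]
Final shape: (3, 1, 1).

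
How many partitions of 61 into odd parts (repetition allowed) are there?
p_odd(61) = 12076

Enumerate partitions using only odd parts via the recurrence o(n, m) = o(n, m−2) + o(n−m, m) over odd m, starting from the largest odd part ≤ n. This gives p_odd(61) = 12076. (Euler's theorem: equals the count of distinct-part partitions.)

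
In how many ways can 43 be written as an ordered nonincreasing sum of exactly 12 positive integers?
p(43, 12 parts) = 5262

Partitions of n into exactly k parts are in bijection with partitions of n − k into at most k parts (subtract 1 from each part). So p(43, exactly 12) = p(31, parts ≤ 12). Computing via the recurrence p(m, j) = p(m, j−1) + p(m−j, j) gives 5262.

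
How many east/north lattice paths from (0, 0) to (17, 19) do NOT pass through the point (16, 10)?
Number of paths = 8544379250

Total paths from (0, 0) to (17, 19): C(36, 17) = 8597496600. Paths through (16, 10): (paths (0, 0) → (16, 10)) × (paths (16, 10) → (17, 19)) = C(26, 16) · C(10, 1) = 5311735 · 10 = 53117350. Avoidance count = 8597496600 − 53117350 = 8544379250.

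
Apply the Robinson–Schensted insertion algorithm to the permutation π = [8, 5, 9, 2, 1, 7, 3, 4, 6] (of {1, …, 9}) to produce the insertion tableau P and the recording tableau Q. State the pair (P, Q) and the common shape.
P = [1, 3, 4, 6] / [2, 7] / [5, 9] / [8];  Q = [1, 3, 8, 9] / [2, 6] / [4, 7] / [5];  common shape = (4, 2, 2, 1)

Row-insert the values π_1, π_2, … into P one at a time, bumping the leftmost entry strictly greater than the inserted value down to the next row. The recording tableau Q records, in position (i, j), the step at which that cell was added to P.
  Insert 8 (step 1): P = [8];  Q = [1]
  Insert 5 (step 2): P = [5] / [8];  Q = [1] / [2]
  Insert 9 (step 3): P = [5, 9] / [8];  Q = [1, 3] / [2]
  Insert 2 (step 4): P = [2, 9] / [5] / [8];  Q = [1, 3] / [2] / [4]
  Insert 1 (step 5): P = [1, 9] / [2] / [5] / [8];  Q = [1, 3] / [2] / [4] / [5]
  Insert 7 (step 6): P = [1, 7] / [2, 9] / [5] / [8];  Q = [1, 3] / [2, 6] / [4] / [5]
  Insert 3 (step 7): P = [1, 3] / [2, 7] / [5, 9] / [8];  Q = [1, 3] / [2, 6] / [4, 7] / [5]
  Insert 4 (step 8): P = [1, 3, 4] / [2, 7] / [5, 9] / [8];  Q = [1, 3, 8] / [2, 6] / [4, 7] / [5]
  Insert 6 (step 9): P = [1, 3, 4, 6] / [2, 7] / [5, 9] / [8];  Q = [1, 3, 8, 9] / [2, 6] / [4, 7] / [5]
Final shape: (4, 2, 2, 1).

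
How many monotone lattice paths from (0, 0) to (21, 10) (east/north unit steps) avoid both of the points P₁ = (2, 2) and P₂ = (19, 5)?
Number of paths = 30282771

Inclusion–exclusion. Total paths: C(31, 21) = 44352165. Through P₁: C(4, 2)·C(27, 19) = 13320450. Through P₂: C(24, 19)·C(7, 2) = 892584. Since P₁ is strictly southwest of P₂, a monotone path through both must visit P₁ then P₂; paths through both = C(4, 2)·C(20, 17)·C(7, 2) = 143640. Avoid both = 44352165 − 13320450 − 892584 + 143640 = 30282771.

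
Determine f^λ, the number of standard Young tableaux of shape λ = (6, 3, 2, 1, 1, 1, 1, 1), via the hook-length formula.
# SYT of shape (6, 3, 2, 1, 1, 1, 1, 1) = 337920

Hook-length formula: f^λ = n! / Π hook(c), product over all cells c of the Young diagram. For λ = (6, 3, 2, 1, 1, 1, 1, 1), n = 16 boxes. Hook lengths by row (left-to-right, top-to-bottom): [13, 7, 5, 3, 2, 1]; [9, 3, 1]; [7, 1]; [5]; [4]; [3]; [2]; [1]. Product of hooks = 61916400. So f^λ = 16! / 61916400 = 20922789888000 / 61916400 = 337920.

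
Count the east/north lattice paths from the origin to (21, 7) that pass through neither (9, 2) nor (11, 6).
Number of paths = 716639

Inclusion–exclusion. Total paths: C(28, 21) = 1184040. Through P₁: C(11, 9)·C(17, 12) = 340340. Through P₂: C(17, 11)·C(11, 10) = 136136. Since P₁ is strictly southwest of P₂, a monotone path through both must visit P₁ then P₂; paths through both = C(11, 9)·C(6, 2)·C(11, 10) = 9075. Avoid both = 1184040 − 340340 − 136136 + 9075 = 716639.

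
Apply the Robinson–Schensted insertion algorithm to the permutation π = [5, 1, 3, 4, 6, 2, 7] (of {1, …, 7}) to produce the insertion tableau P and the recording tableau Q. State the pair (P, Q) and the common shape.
P = [1, 2, 4, 6, 7] / [3] / [5];  Q = [1, 3, 4, 5, 7] / [2] / [6];  common shape = (5, 1, 1)

Row-insert the values π_1, π_2, … into P one at a time, bumping the leftmost entry strictly greater than the inserted value down to the next row. The recording tableau Q records, in position (i, j), the step at which that cell was added to P.
  Insert 5 (step 1): P = [5];  Q = [1]
  Insert 1 (step 2): P = [1] / [5];  Q = [1] / [2]
  Insert 3 (step 3): P = [1, 3] / [5];  Q = [1, 3] / [2]
  Insert 4 (step 4): P = [1, 3, 4] / [5];  Q = [1, 3, 4] / [2]
  Insert 6 (step 5): P = [1, 3, 4, 6] / [5];  Q = [1, 3, 4, 5] / [2]
  Insert 2 (step 6): P = [1, 2, 4, 6] / [3] / [5];  Q = [1, 3, 4, 5] / [2] / [6]
  Insert 7 (step 7): P = [1, 2, 4, 6, 7] / [3] / [5];  Q = [1, 3, 4, 5, 7] / [2] / [6]
Final shape: (5, 1, 1).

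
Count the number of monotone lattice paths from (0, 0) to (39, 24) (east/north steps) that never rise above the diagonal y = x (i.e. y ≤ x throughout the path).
Number of paths = 62662276367416530

By the reflection principle (André's argument), the number of monotone paths to (39, 24) with n ≤ m that never go above y = x is C(63, 39) − C(63, 40) = 156655690918541325 − 93993414551124795 = 62662276367416530.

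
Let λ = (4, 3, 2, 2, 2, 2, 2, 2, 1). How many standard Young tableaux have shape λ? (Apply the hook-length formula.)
# SYT of shape (4, 3, 2, 2, 2, 2, 2, 2, 1) = 5819814

Hook-length formula: f^λ = n! / Π hook(c), product over all cells c of the Young diagram. For λ = (4, 3, 2, 2, 2, 2, 2, 2, 1), n = 20 boxes. Hook lengths by row (left-to-right, top-to-bottom): [12, 10, 3, 1]; [10, 8, 1]; [8, 6]; [7, 5]; [6, 4]; [5, 3]; [4, 2]; [3, 1]; [1]. Product of hooks = 418037760000. So f^λ = 20! / 418037760000 = 2432902008176640000 / 418037760000 = 5819814.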